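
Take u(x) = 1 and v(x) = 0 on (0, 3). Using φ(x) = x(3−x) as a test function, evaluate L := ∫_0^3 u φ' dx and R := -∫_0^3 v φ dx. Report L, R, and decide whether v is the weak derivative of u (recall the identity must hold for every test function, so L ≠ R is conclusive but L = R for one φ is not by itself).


LHS = 0, RHS = 0. Yes, v = u' weakly.

u(x) = 1, classical derivative u'(x) = 0.
φ(x) = x(3−x), so φ'(x) = 3 - 2*x.
Note φ(0) = φ(3) = 0, so the boundary term u·φ vanishes.
LHS = ∫_0^3 u(x) φ'(x) dx = ∫_0^3 (3 - 2*x) dx. Term by term:
  ∫_0^3 -2*x dx = -9;  ∫_0^3 3 dx = 9.
Sum: -9 + 9 = 0.
So LHS = 0.
∫_0^3 v(x) φ(x) dx = ∫_0^3 (0) dx. Term by term:
  ∫_0^3 0 dx = 0.
So RHS = -∫_0^3 v(x) φ(x) dx = 0.
LHS = RHS, so the identity holds for this test φ.
Moreover u is smooth here and v(x) = u'(x) = 0 pointwise, so the identity holds for every test function. Hence v is the weak derivative of u.


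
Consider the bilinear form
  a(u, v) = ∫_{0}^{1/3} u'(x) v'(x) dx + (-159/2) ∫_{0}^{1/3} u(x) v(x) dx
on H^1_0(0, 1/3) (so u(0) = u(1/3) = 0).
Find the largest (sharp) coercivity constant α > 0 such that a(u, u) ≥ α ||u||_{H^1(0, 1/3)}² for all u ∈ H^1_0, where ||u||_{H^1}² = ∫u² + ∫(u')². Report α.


α = 3*(-53 + 6*π^2)/(2*(1 + 9*π^2))

Coercivity of a(·,·) on H^1_0(0, 1/3) means a(u, u) ≥ α ||u||_{H^1}² for every u ∈ H^1_0.
The interval has length L = 1/3, and Poincaré/coercivity depend only on L. Here a(u, u) = ∫(u')² + (-159/2)·∫u².
Here c = -159/2 < 0 with |c| < (π/L)² = 9*π^2, so coercivity still holds. The condition a(u,u) ≥ α||u||_{H^1}² reads (1−α)∫(u')² ≥ (α−c)∫u². Any admissible α is ≤ 1 (rapidly oscillating u have ∫u²/∫(u')² → 0), and α = 1 would force 0 ≥ (1−c)∫u², impossible since c < 1; so 1−α > 0. By the sharp Poincaré inequality on H^1_0 of an interval of length L, ∫(u')² ≥ (π/L)²∫u² with equality for the first sine mode sin(π(x−x₀)/L) (x₀ the left endpoint), so the inequality holds for all u iff (1−α)(π/L)² ≥ α − c, i.e. α ≤ ((π/L)² + c)/((π/L)² + 1) = (1 + c(L/π)²)/(1 + (L/π)²). (Direct route, valid since c ≤ 0: Poincaré gives c∫u² ≥ c(L/π)²∫(u')², so a(u,u) ≥ (1 + c(L/π)²)∫(u')², while ||u||_{H^1}² ≤ (1 + (L/π)²)∫(u')²; dividing yields the same α.) With (π/L)² = 9*π^2 and c = -159/2, the largest admissible constant is α = ((π/L)² + c)/((π/L)² + 1).
Simplifying, α = 3*(-53 + 6*π^2)/(2*(1 + 9*π^2)).


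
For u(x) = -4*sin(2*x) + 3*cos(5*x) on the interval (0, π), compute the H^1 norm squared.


||u||_{H^1(0,π)}^2 = 832/7 + 157*π

u'(x) = -15*sin(5*x) - 8*cos(2*x).
Expand u² and (u')² and integrate term by term on (0, π), using: for integers n ≥ 1, ∫_0^π sin²(nx) dx = ∫_0^π cos²(nx) dx = π/2; for n ≠ n', ∫_0^π sin(nx)sin(n'x) dx = ∫_0^π cos(nx)cos(n'x) dx = 0; and by product-to-sum, ∫_0^π sin(nx)cos(n'x) dx = ½∫_0^π [sin((n+n')x) + sin((n−n')x)] dx, which is 0 when n+n' is even and 2n/(n²−n'²) when n+n' is odd (it need not vanish on (0, π)).
  u² squared terms: (-4)²·∫sin(2x)² dx = 16·π/2 = 8*π;  (3)²·∫cos(5x)² dx = 9·π/2 = 9*π/2.
  u² cross terms: 2·(-4)·(3)·∫sin(2x)·cos(5x) dx = -24·(-4/21) = 32/7.
  So ∫_0^π u² dx = 8*π + 9*π/2 + 32/7 = 32/7 + 25*π/2.
  (u')² squared terms: (-15)²·∫sin(5x)² dx = 225·π/2 = 225*π/2;  (-8)²·∫cos(2x)² dx = 64·π/2 = 32*π.
  (u')² cross terms: 2·(-15)·(-8)·∫sin(5x)·cos(2x) dx = 240·(10/21) = 800/7.
  So ∫_0^π (u')² dx = 225*π/2 + 32*π + 800/7 = 800/7 + 289*π/2.
||u||_{H^1}^2 = (32/7 + 25*π/2) + (800/7 + 289*π/2) = 832/7 + 157*π.


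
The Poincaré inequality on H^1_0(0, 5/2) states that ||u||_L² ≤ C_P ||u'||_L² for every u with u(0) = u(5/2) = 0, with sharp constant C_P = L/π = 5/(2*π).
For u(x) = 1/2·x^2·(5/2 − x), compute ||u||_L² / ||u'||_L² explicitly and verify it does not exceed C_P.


||u||_L² / ||u'||_L² = 5*sqrt(14)/28 < C_P = 5/(2*π).

u(x) = 1/2·x^2·(5/2 − x), so u'(x) = x*(5 - 3*x)/2.
u(x) = 1/2·x^2·(5/2 − x) vanishes at x = 0 and x = 5/2, so u ∈ H^1_0(0, 5/2). Differentiate via the product rule and integrate the resulting polynomials term by term.
  ∫_0^5/2 u² dx = ∫_0^5/2 (x^6/4 - 5*x^5/4 + 25*x^4/16) dx. Term by term:
    ∫_0^5/2 x^6/4 dx = 78125/3584;  ∫_0^5/2 -5*x^5/4 dx = -78125/1536;  ∫_0^5/2 25*x^4/16 dx = 15625/512.
  Sum: 78125/3584 − 78125/1536 + 15625/512 = 15625/10752.
  ∫_0^5/2 (u')² dx = ∫_0^5/2 (9*x^4/4 - 15*x^3/2 + 25*x^2/4) dx. Term by term:
    ∫_0^5/2 9*x^4/4 dx = 5625/128;  ∫_0^5/2 -15*x^3/2 dx = -9375/128;  ∫_0^5/2 25*x^2/4 dx = 3125/96.
  Sum: 5625/128 − 9375/128 + 3125/96 = 625/192.
∫_0^5/2 u² dx = 15625/10752, so ||u||_L² = 125*sqrt(42)/672.
∫_0^5/2 (u')² dx = 625/192, so ||u'||_L² = 25*sqrt(3)/24.
Ratio ||u||_L² / ||u'||_L² = 5*sqrt(14)/28.
Sharp Poincaré constant on H^1_0(0, 5/2) is C_P = L/π = 5/(2*π), achieved by sin(2*π/5·x).
A polynomial bump cannot attain the sharp Poincaré constant (only the first sine eigenfunction does), so the ratio is strictly less than C_P, consistent with ||u||_L² ≤ C_P ||u'||_L².


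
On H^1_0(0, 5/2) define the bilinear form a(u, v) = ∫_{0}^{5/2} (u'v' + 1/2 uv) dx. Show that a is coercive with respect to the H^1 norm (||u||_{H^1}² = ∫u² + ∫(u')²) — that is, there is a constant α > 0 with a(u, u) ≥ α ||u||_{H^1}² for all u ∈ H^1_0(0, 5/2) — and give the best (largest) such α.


α = (25 + 8*π^2)/(2*(25 + 4*π^2))

Coercivity of a(·,·) on H^1_0(0, 5/2) means a(u, u) ≥ α ||u||_{H^1}² for every u ∈ H^1_0.
The interval has length L = 5/2, and Poincaré/coercivity depend only on L. Here a(u, u) = ∫(u')² + (1/2)·∫u².
Here 0 < c = 1/2 < 1. The condition a(u,u) ≥ α||u||_{H^1}² reads (1−α)∫(u')² ≥ (α−c)∫u². Any admissible α is ≤ 1 (rapidly oscillating u have ∫u²/∫(u')² → 0), and α = 1 would force 0 ≥ (1−c)∫u², impossible since c < 1; so 1−α > 0. By the sharp Poincaré inequality on H^1_0 of an interval of length L, ∫(u')² ≥ (π/L)²∫u² with equality for the first sine mode sin(π(x−x₀)/L) (x₀ the left endpoint), so the inequality holds for all u iff (1−α)(π/L)² ≥ α − c, i.e. α ≤ ((π/L)² + c)/((π/L)² + 1) = (1 + c(L/π)²)/(1 + (L/π)²). With (π/L)² = 4*π^2/25 and c = 1/2, the largest admissible constant is α = ((π/L)² + c)/((π/L)² + 1).
Simplifying, α = (25 + 8*π^2)/(2*(25 + 4*π^2)).


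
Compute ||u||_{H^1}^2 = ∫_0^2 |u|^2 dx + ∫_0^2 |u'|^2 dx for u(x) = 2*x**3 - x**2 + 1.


||u||_{H^1}^2 = 20434/105

The H^1 norm (squared) on an interval (0, L) is
  ||u||_{H^1}^2 = ∫_0^L u(x)^2 dx + ∫_0^L u'(x)^2 dx.
Compute u'(x) = 6*x**2 - 2*x.
Then u(x)^2 = 4*x**6 - 4*x**5 + x**4 + 4*x**3 - 2*x**2 + 1 and u'(x)^2 = 36*x**4 - 24*x**3 + 4*x**2.
Integrate each monomial from 0 to 2 using ∫_0^2 c·x^n dx = c·2^(n+1)/(n+1):
  ∫_0^2 u(x)^2 dx = ∫_0^2 (4*x^6 - 4*x^5 + x^4 + 4*x^3 - 2*x^2 + 1) dx. Term by term:
    ∫_0^2 4*x^6 dx = 512/7;  ∫_0^2 -4*x^5 dx = -128/3;  ∫_0^2 x^4 dx = 32/5;
    ∫_0^2 4*x^3 dx = 16;  ∫_0^2 -2*x^2 dx = -16/3;  ∫_0^2 1 dx = 2.
  Sum: 512/7 − 128/3 + 32/5 + 16 − 16/3 + 2 = 1734/35.
  ∫_0^2 u'(x)^2 dx = ∫_0^2 (36*x^4 - 24*x^3 + 4*x^2) dx. Term by term:
    ∫_0^2 36*x^4 dx = 1152/5;  ∫_0^2 -24*x^3 dx = -96;  ∫_0^2 4*x^2 dx = 32/3.
  Sum: 1152/5 − 96 + 32/3 = 2176/15.
Adding: ||u||_{H^1}^2 = 1734/35 + 2176/15 = 20434/105.


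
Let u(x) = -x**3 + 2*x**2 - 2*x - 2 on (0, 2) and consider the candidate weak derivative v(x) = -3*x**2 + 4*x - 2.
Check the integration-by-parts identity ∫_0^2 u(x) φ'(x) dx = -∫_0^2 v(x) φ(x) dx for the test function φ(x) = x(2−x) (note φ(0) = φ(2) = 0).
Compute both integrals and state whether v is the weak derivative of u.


LHS = 32/15, RHS = 32/15. Yes, v = u' weakly.

u(x) = -x**3 + 2*x**2 - 2*x - 2, classical derivative u'(x) = -3*x**2 + 4*x - 2.
φ(x) = x(2−x), so φ'(x) = 2 - 2*x.
Note φ(0) = φ(2) = 0, so the boundary term u·φ vanishes.
LHS = ∫_0^2 u(x) φ'(x) dx = ∫_0^2 (2*x^4 - 6*x^3 + 8*x^2 - 4) dx. Term by term:
  ∫_0^2 2*x^4 dx = 64/5;  ∫_0^2 -6*x^3 dx = -24;  ∫_0^2 8*x^2 dx = 64/3;
  ∫_0^2 -4 dx = -8.
Sum: 64/5 − 24 + 64/3 − 8 = 32/15.
So LHS = 32/15.
∫_0^2 v(x) φ(x) dx = ∫_0^2 (3*x^4 - 10*x^3 + 10*x^2 - 4*x) dx. Term by term:
  ∫_0^2 3*x^4 dx = 96/5;  ∫_0^2 -10*x^3 dx = -40;  ∫_0^2 10*x^2 dx = 80/3;
  ∫_0^2 -4*x dx = -8.
Sum: 96/5 − 40 + 80/3 − 8 = -32/15.
So RHS = -∫_0^2 v(x) φ(x) dx = 32/15.
LHS = RHS, so the identity holds for this test φ.
Moreover u is smooth here and v(x) = u'(x) = -3*x**2 + 4*x - 2 pointwise, so the identity holds for every test function. Hence v is the weak derivative of u.


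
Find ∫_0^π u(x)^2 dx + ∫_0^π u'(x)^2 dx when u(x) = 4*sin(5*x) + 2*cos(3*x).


||u||_{H^1(0,π)}^2 = 228*π

u'(x) = -6*sin(3*x) + 20*cos(5*x).
Expand u² and (u')² and integrate term by term on (0, π), using: for integers n ≥ 1, ∫_0^π sin²(nx) dx = ∫_0^π cos²(nx) dx = π/2; for n ≠ n', ∫_0^π sin(nx)sin(n'x) dx = ∫_0^π cos(nx)cos(n'x) dx = 0; and by product-to-sum, ∫_0^π sin(nx)cos(n'x) dx = ½∫_0^π [sin((n+n')x) + sin((n−n')x)] dx, which is 0 when n+n' is even and 2n/(n²−n'²) when n+n' is odd (it need not vanish on (0, π)).
  u² squared terms: (2)²·∫cos(3x)² dx = 4·π/2 = 2*π;  (4)²·∫sin(5x)² dx = 16·π/2 = 8*π.
  u² cross terms: 2·(2)·(4)·∫cos(3x)·sin(5x) dx = 16·(0) = 0.
  So ∫_0^π u² dx = 2*π + 8*π + 0 = 10*π.
  (u')² squared terms: (-6)²·∫sin(3x)² dx = 36·π/2 = 18*π;  (20)²·∫cos(5x)² dx = 400·π/2 = 200*π.
  (u')² cross terms: 2·(-6)·(20)·∫sin(3x)·cos(5x) dx = -240·(0) = 0.
  So ∫_0^π (u')² dx = 18*π + 200*π + 0 = 218*π.
||u||_{H^1}^2 = (10*π) + (218*π) = 228*π.


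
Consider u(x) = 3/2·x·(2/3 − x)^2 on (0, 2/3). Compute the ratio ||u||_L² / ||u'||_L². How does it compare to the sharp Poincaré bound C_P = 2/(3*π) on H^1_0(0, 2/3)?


||u||_L² / ||u'||_L² = sqrt(14)/21 < C_P = 2/(3*π).

u(x) = 3/2·x·(2/3 − x)^2, so u'(x) = (3*x - 2)*(9*x - 2)/6.
u(x) = 3/2·x·(2/3 − x)^2 vanishes at x = 0 and x = 2/3, so u ∈ H^1_0(0, 2/3). Differentiate via the product rule and integrate the resulting polynomials term by term.
  ∫_0^2/3 u² dx = ∫_0^2/3 (9*x^6/4 - 6*x^5 + 6*x^4 - 8*x^3/3 + 4*x^2/9) dx. Term by term:
    ∫_0^2/3 9*x^6/4 dx = 32/1701;  ∫_0^2/3 -6*x^5 dx = -64/729;  ∫_0^2/3 6*x^4 dx = 64/405;
    ∫_0^2/3 -8*x^3/3 dx = -32/243;  ∫_0^2/3 4*x^2/9 dx = 32/729.
  Sum: 32/1701 − 64/729 + 64/405 − 32/243 + 32/729 = 32/25515.
  ∫_0^2/3 (u')² dx = ∫_0^2/3 (81*x^4/4 - 36*x^3 + 22*x^2 - 16*x/3 + 4/9) dx. Term by term:
    ∫_0^2/3 81*x^4/4 dx = 8/15;  ∫_0^2/3 -36*x^3 dx = -16/9;  ∫_0^2/3 22*x^2 dx = 176/81;
    ∫_0^2/3 -16*x/3 dx = -32/27;  ∫_0^2/3 4/9 dx = 8/27.
  Sum: 8/15 − 16/9 + 176/81 − 32/27 + 8/27 = 16/405.
∫_0^2/3 u² dx = 32/25515, so ||u||_L² = 4*sqrt(70)/945.
∫_0^2/3 (u')² dx = 16/405, so ||u'||_L² = 4*sqrt(5)/45.
Ratio ||u||_L² / ||u'||_L² = sqrt(14)/21.
Sharp Poincaré constant on H^1_0(0, 2/3) is C_P = L/π = 2/(3*π), achieved by sin(3*π/2·x).
A polynomial bump cannot attain the sharp Poincaré constant (only the first sine eigenfunction does), so the ratio is strictly less than C_P, consistent with ||u||_L² ≤ C_P ||u'||_L².


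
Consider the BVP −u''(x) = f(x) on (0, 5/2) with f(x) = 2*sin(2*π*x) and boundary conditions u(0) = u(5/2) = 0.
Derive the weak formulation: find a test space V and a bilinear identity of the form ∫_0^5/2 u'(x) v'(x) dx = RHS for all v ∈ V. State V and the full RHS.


V = H^1_0(0, 5/2) (so v(0) = v(5/2) = 0); weak form: ∫_0^5/2 u'v' dx = ∫_0^5/2 (2*sin(2*π*x)) v dx for all v ∈ V.

Multiply both sides by a test function v and integrate from 0 to 5/2:
  ∫_0^5/2 −u''(x) v(x) dx = ∫_0^5/2 f(x) v(x) dx.
Integrate the LHS by parts once:
  ∫_0^5/2 −u'' v dx = −[u'(x) v(x)]_0^5/2 + ∫_0^5/2 u'(x) v'(x) dx.
Thus ∫_0^5/2 u'(x) v'(x) dx = ∫_0^5/2 f(x) v(x) dx + [u'(x) v(x)]_0^5/2.
Choose V so that boundary terms are either known or forced to vanish.
u is Dirichlet: u(0) = u(5/2) = 0. Let V = H^1_0(0, 5/2); then v(0) = v(5/2) = 0, and [u' v]_0^5/2 = 0.
Weak formulation: find u (satisfying any essential BC) such that ∫_0^5/2 u'(x) v'(x) dx = ∫_0^5/2 f v dx for all v ∈ V.
Substituting f(x) = 2*sin(2*π*x), the right-hand side is ∫_0^5/2 (2*sin(2*π*x)) v dx.


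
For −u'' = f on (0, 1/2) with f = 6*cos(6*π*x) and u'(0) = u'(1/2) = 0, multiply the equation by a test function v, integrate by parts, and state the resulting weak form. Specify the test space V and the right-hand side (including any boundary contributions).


V = H^1(0, 1/2) (no boundary constraint on v; u is determined up to an additive constant); weak form: ∫_0^1/2 u'v' dx = ∫_0^1/2 (6*cos(6*π*x)) v dx for all v ∈ V.

Multiply both sides by a test function v and integrate from 0 to 1/2:
  ∫_0^1/2 −u''(x) v(x) dx = ∫_0^1/2 f(x) v(x) dx.
Integrate the LHS by parts once:
  ∫_0^1/2 −u'' v dx = −[u'(x) v(x)]_0^1/2 + ∫_0^1/2 u'(x) v'(x) dx.
Thus ∫_0^1/2 u'(x) v'(x) dx = ∫_0^1/2 f(x) v(x) dx + [u'(x) v(x)]_0^1/2.
Choose V so that boundary terms are either known or forced to vanish.
u has homogeneous Neumann: u'(0) = u'(1/2) = 0. So [u' v]_0^1/2 = 0·v(1/2) − 0·v(0) = 0 for any v; take V = H^1(0, 1/2).
Weak formulation: find u (satisfying any essential BC) such that ∫_0^1/2 u'(x) v'(x) dx = ∫_0^1/2 f v dx for all v ∈ V (homogeneous Neumann, so boundary terms vanish).
Substituting f(x) = 6*cos(6*π*x), the right-hand side is ∫_0^1/2 (6*cos(6*π*x)) v dx.
Compatibility check (pure Neumann): taking v ≡ 1 ∈ V gives 0 = ∫_0^1/2 f dx + (0) − (0), i.e. ∫_0^1/2 f dx must equal u'(0) − u'(1/2) = 0. Indeed ∫_0^1/2 (6*cos(6*π*x)) dx = 0, so the data are compatible. The solution is then unique only up to an additive constant (fix it e.g. by requiring ∫_0^1/2 u dx = 0).


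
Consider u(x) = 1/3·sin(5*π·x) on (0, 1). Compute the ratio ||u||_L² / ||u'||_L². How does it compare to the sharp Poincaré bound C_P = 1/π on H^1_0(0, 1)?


||u||_L² / ||u'||_L² = 1/(5*π) < C_P = 1/π.

u(x) = 1/3·sin(5*π·x), so u'(x) = 5*π*cos(5*π*x)/3.
Writing u(x) = A·sin(kπx/L) with A = 1/3 and k = 5, use ∫_0^L sin²(kπx/L) dx = L/2 and ∫_0^L cos²(kπx/L) dx = L/2.
u² = 1/9·sin²(5*π·x) and (u')² = 25*π^2/9·cos²(5*π·x), and each of sin², cos² integrates to L/2 = 1/2 over (0, 1).
∫_0^1 u² dx = 1/18, so ||u||_L² = sqrt(2)/6.
∫_0^1 (u')² dx = 25*π^2/18, so ||u'||_L² = 5*sqrt(2)*π/6.
Ratio ||u||_L² / ||u'||_L² = 1/(5*π).
Sharp Poincaré constant on H^1_0(0, 1) is C_P = L/π = 1/π, achieved by sin(π·x).
This is the k = 5 harmonic; the ratio L/(kπ) is strictly less than C_P = L/π, consistent with the sharp inequality ||u||_L² ≤ C_P ||u'||_L².


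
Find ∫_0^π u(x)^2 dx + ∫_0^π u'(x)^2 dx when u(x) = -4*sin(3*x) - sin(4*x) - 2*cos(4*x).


||u||_{H^1(0,π)}^2 = -1632/7 + 245*π/2

u'(x) = 8*sin(4*x) - 12*cos(3*x) - 4*cos(4*x).
Expand u² and (u')² and integrate term by term on (0, π), using: for integers n ≥ 1, ∫_0^π sin²(nx) dx = ∫_0^π cos²(nx) dx = π/2; for n ≠ n', ∫_0^π sin(nx)sin(n'x) dx = ∫_0^π cos(nx)cos(n'x) dx = 0; and by product-to-sum, ∫_0^π sin(nx)cos(n'x) dx = ½∫_0^π [sin((n+n')x) + sin((n−n')x)] dx, which is 0 when n+n' is even and 2n/(n²−n'²) when n+n' is odd (it need not vanish on (0, π)).
  u² squared terms: (-1)²·∫sin(4x)² dx = 1·π/2 = π/2;  (-4)²·∫sin(3x)² dx = 16·π/2 = 8*π;  (-2)²·∫cos(4x)² dx = 4·π/2 = 2*π.
  u² cross terms: 2·(-1)·(-4)·∫sin(4x)·sin(3x) dx = 8·(0) = 0;  2·(-1)·(-2)·∫sin(4x)·cos(4x) dx = 4·(0) = 0;  2·(-4)·(-2)·∫sin(3x)·cos(4x) dx = 16·(-6/7) = -96/7.
  So ∫_0^π u² dx = π/2 + 8*π + 2*π + 0 + 0 − 96/7 = -96/7 + 21*π/2.
  (u')² squared terms: (-12)²·∫cos(3x)² dx = 144·π/2 = 72*π;  (-4)²·∫cos(4x)² dx = 16·π/2 = 8*π;  (8)²·∫sin(4x)² dx = 64·π/2 = 32*π.
  (u')² cross terms: 2·(-12)·(-4)·∫cos(3x)·cos(4x) dx = 96·(0) = 0;  2·(-12)·(8)·∫cos(3x)·sin(4x) dx = -192·(8/7) = -1536/7;  2·(-4)·(8)·∫cos(4x)·sin(4x) dx = -64·(0) = 0.
  So ∫_0^π (u')² dx = 72*π + 8*π + 32*π + 0 − 1536/7 + 0 = -1536/7 + 112*π.
||u||_{H^1}^2 = (-96/7 + 21*π/2) + (-1536/7 + 112*π) = -1632/7 + 245*π/2.


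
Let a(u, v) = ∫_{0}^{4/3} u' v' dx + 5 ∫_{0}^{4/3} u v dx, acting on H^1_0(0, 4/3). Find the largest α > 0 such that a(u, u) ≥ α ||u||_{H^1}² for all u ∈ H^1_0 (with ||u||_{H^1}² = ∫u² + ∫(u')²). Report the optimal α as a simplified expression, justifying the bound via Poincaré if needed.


α = 1

Coercivity of a(·,·) on H^1_0(0, 4/3) means a(u, u) ≥ α ||u||_{H^1}² for every u ∈ H^1_0.
The interval has length L = 4/3, and Poincaré/coercivity depend only on L. Here a(u, u) = ∫(u')² + (5)·∫u².
Here c = 5 ≥ 1, so a(u,u) = ∫(u')² + c∫u² ≥ ∫(u')² + ∫u² = ||u||_{H^1}², i.e. α = 1 works. No larger α is possible: a(u,u) ≥ α||u||_{H^1}² means (1−α)∫(u')² ≥ (α−c)∫u², and for the modes u_n = sin(nπ(x−x₀)/L) (x₀ the left endpoint) one has ∫u_n²/∫(u_n')² = (L/(nπ))² → 0, so a(u_n,u_n)/||u_n||_{H^1}² → 1. Hence the optimal constant is α = 1.
Therefore α = 1.


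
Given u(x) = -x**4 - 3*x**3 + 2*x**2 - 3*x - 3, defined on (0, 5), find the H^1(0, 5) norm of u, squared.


||u||_{H^1}^2 = 34581665/36

The H^1 norm (squared) on an interval (0, L) is
  ||u||_{H^1}^2 = ∫_0^L u(x)^2 dx + ∫_0^L u'(x)^2 dx.
Compute u'(x) = -4*x**3 - 9*x**2 + 4*x - 3.
Then u(x)^2 = x**8 + 6*x**7 + 5*x**6 - 6*x**5 + 28*x**4 + 6*x**3 - 3*x**2 + 18*x + 9 and u'(x)^2 = 16*x**6 + 72*x**5 + 49*x**4 - 48*x**3 + 70*x**2 - 24*x + 9.
Integrate each monomial from 0 to 5 using ∫_0^5 c·x^n dx = c·5^(n+1)/(n+1):
  ∫_0^5 u(x)^2 dx = ∫_0^5 (x^8 + 6*x^7 + 5*x^6 - 6*x^5 + 28*x^4 + 6*x^3 - 3*x^2 + 18*x + 9) dx. Term by term:
    ∫_0^5 x^8 dx = 1953125/9;  ∫_0^5 6*x^7 dx = 1171875/4;  ∫_0^5 5*x^6 dx = 390625/7;
    ∫_0^5 -6*x^5 dx = -15625;  ∫_0^5 28*x^4 dx = 17500;  ∫_0^5 6*x^3 dx = 1875/2;
    ∫_0^5 -3*x^2 dx = -125;  ∫_0^5 18*x dx = 225;  ∫_0^5 9 dx = 45.
  Sum: 1953125/9 + 1171875/4 + 390625/7 − 15625 + 17500 + 1875/2 − 125 + 225 + 45 = 143323415/252.
  ∫_0^5 u'(x)^2 dx = ∫_0^5 (16*x^6 + 72*x^5 + 49*x^4 - 48*x^3 + 70*x^2 - 24*x + 9) dx. Term by term:
    ∫_0^5 16*x^6 dx = 1250000/7;  ∫_0^5 72*x^5 dx = 187500;  ∫_0^5 49*x^4 dx = 30625;
    ∫_0^5 -48*x^3 dx = -7500;  ∫_0^5 70*x^2 dx = 8750/3;  ∫_0^5 -24*x dx = -300;
    ∫_0^5 9 dx = 45.
  Sum: 1250000/7 + 187500 + 30625 − 7500 + 8750/3 − 300 + 45 = 8229020/21.
Adding: ||u||_{H^1}^2 = 143323415/252 + 8229020/21 = 34581665/36.


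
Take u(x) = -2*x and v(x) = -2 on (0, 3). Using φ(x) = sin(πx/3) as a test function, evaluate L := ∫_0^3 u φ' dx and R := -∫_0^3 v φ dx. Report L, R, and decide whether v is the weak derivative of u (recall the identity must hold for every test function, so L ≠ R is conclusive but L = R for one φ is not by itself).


LHS = 12/π, RHS = 12/π. Yes, v = u' weakly.

u(x) = -2*x, classical derivative u'(x) = -2.
φ(x) = sin(πx/3), so φ'(x) = π*cos(π*x/3)/3.
Note φ(0) = φ(3) = 0, so the boundary term u·φ vanishes.
LHS = ∫_0^3 u(x) φ'(x) dx = ∫_0^3 (-2*π*x*cos(π*x/3)/3) dx. Term by term:
  ∫_0^3 -2*π*x*cos(π*x/3)/3 dx = 12/π.
So LHS = 12/π.
∫_0^3 v(x) φ(x) dx = ∫_0^3 (-2*sin(π*x/3)) dx. Term by term:
  ∫_0^3 -2*sin(π*x/3) dx = -12/π.
So RHS = -∫_0^3 v(x) φ(x) dx = 12/π.
LHS = RHS, so the identity holds for this test φ.
Moreover u is smooth here and v(x) = u'(x) = -2 pointwise, so the identity holds for every test function. Hence v is the weak derivative of u.


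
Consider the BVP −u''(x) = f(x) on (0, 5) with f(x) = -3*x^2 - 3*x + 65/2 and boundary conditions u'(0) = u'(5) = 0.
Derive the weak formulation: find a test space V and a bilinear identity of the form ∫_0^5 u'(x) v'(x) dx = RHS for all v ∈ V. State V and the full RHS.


V = H^1(0, 5) (no boundary constraint on v; u is determined up to an additive constant); weak form: ∫_0^5 u'v' dx = ∫_0^5 (-3*x^2 - 3*x + 65/2) v dx for all v ∈ V.

Multiply both sides by a test function v and integrate from 0 to 5:
  ∫_0^5 −u''(x) v(x) dx = ∫_0^5 f(x) v(x) dx.
Integrate the LHS by parts once:
  ∫_0^5 −u'' v dx = −[u'(x) v(x)]_0^5 + ∫_0^5 u'(x) v'(x) dx.
Thus ∫_0^5 u'(x) v'(x) dx = ∫_0^5 f(x) v(x) dx + [u'(x) v(x)]_0^5.
Choose V so that boundary terms are either known or forced to vanish.
u has homogeneous Neumann: u'(0) = u'(5) = 0. So [u' v]_0^5 = 0·v(5) − 0·v(0) = 0 for any v; take V = H^1(0, 5).
Weak formulation: find u (satisfying any essential BC) such that ∫_0^5 u'(x) v'(x) dx = ∫_0^5 f v dx for all v ∈ V (homogeneous Neumann, so boundary terms vanish).
Substituting f(x) = -3*x^2 - 3*x + 65/2, the right-hand side is ∫_0^5 (-3*x^2 - 3*x + 65/2) v dx.
Compatibility check (pure Neumann): taking v ≡ 1 ∈ V gives 0 = ∫_0^5 f dx + (0) − (0), i.e. ∫_0^5 f dx must equal u'(0) − u'(5) = 0. Indeed ∫_0^5 (-3*x^2 - 3*x + 65/2) dx = 0, so the data are compatible. The solution is then unique only up to an additive constant (fix it e.g. by requiring ∫_0^5 u dx = 0).


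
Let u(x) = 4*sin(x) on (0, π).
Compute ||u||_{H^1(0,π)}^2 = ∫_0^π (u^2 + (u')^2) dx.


||u||_{H^1(0,π)}^2 = 16*π

u'(x) = 4*cos(x).
Expand u² and (u')² and integrate term by term on (0, π), using: for integers n ≥ 1, ∫_0^π sin²(nx) dx = ∫_0^π cos²(nx) dx = π/2; for n ≠ n', ∫_0^π sin(nx)sin(n'x) dx = ∫_0^π cos(nx)cos(n'x) dx = 0; and by product-to-sum, ∫_0^π sin(nx)cos(n'x) dx = ½∫_0^π [sin((n+n')x) + sin((n−n')x)] dx, which is 0 when n+n' is even and 2n/(n²−n'²) when n+n' is odd (it need not vanish on (0, π)).
  u² squared terms: (4)²·∫sin(x)² dx = 16·π/2 = 8*π.
  So ∫_0^π u² dx = 8*π.
  (u')² squared terms: (4)²·∫cos(x)² dx = 16·π/2 = 8*π.
  So ∫_0^π (u')² dx = 8*π.
||u||_{H^1}^2 = (8*π) + (8*π) = 16*π.


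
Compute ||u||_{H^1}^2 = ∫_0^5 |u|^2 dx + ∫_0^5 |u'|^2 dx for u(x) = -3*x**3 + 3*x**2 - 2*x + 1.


||u||_{H^1}^2 = 4230475/42

The H^1 norm (squared) on an interval (0, L) is
  ||u||_{H^1}^2 = ∫_0^L u(x)^2 dx + ∫_0^L u'(x)^2 dx.
Compute u'(x) = -9*x**2 + 6*x - 2.
Then u(x)^2 = 9*x**6 - 18*x**5 + 21*x**4 - 18*x**3 + 10*x**2 - 4*x + 1 and u'(x)^2 = 81*x**4 - 108*x**3 + 72*x**2 - 24*x + 4.
Integrate each monomial from 0 to 5 using ∫_0^5 c·x^n dx = c·5^(n+1)/(n+1):
  ∫_0^5 u(x)^2 dx = ∫_0^5 (9*x^6 - 18*x^5 + 21*x^4 - 18*x^3 + 10*x^2 - 4*x + 1) dx. Term by term:
    ∫_0^5 9*x^6 dx = 703125/7;  ∫_0^5 -18*x^5 dx = -46875;  ∫_0^5 21*x^4 dx = 13125;
    ∫_0^5 -18*x^3 dx = -5625/2;  ∫_0^5 10*x^2 dx = 1250/3;  ∫_0^5 -4*x dx = -50;
    ∫_0^5 1 dx = 5.
  Sum: 703125/7 − 46875 + 13125 − 5625/2 + 1250/3 − 50 + 5 = 2698735/42.
  ∫_0^5 u'(x)^2 dx = ∫_0^5 (81*x^4 - 108*x^3 + 72*x^2 - 24*x + 4) dx. Term by term:
    ∫_0^5 81*x^4 dx = 50625;  ∫_0^5 -108*x^3 dx = -16875;  ∫_0^5 72*x^2 dx = 3000;
    ∫_0^5 -24*x dx = -300;  ∫_0^5 4 dx = 20.
  Sum: 50625 − 16875 + 3000 − 300 + 20 = 36470.
Adding: ||u||_{H^1}^2 = 2698735/42 + 36470 = 4230475/42.


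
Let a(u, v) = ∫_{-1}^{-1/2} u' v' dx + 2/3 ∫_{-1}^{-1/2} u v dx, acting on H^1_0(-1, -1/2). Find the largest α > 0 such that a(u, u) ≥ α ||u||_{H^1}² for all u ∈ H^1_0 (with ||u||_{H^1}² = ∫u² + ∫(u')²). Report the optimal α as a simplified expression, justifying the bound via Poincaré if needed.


α = 2*(1 + 6*π^2)/(3*(1 + 4*π^2))

Coercivity of a(·,·) on H^1_0(-1, -1/2) means a(u, u) ≥ α ||u||_{H^1}² for every u ∈ H^1_0.
The interval has length L = 1/2, and Poincaré/coercivity depend only on L. Here a(u, u) = ∫(u')² + (2/3)·∫u².
Here 0 < c = 2/3 < 1. The condition a(u,u) ≥ α||u||_{H^1}² reads (1−α)∫(u')² ≥ (α−c)∫u². Any admissible α is ≤ 1 (rapidly oscillating u have ∫u²/∫(u')² → 0), and α = 1 would force 0 ≥ (1−c)∫u², impossible since c < 1; so 1−α > 0. By the sharp Poincaré inequality on H^1_0 of an interval of length L, ∫(u')² ≥ (π/L)²∫u² with equality for the first sine mode sin(π(x−x₀)/L) (x₀ the left endpoint), so the inequality holds for all u iff (1−α)(π/L)² ≥ α − c, i.e. α ≤ ((π/L)² + c)/((π/L)² + 1) = (1 + c(L/π)²)/(1 + (L/π)²). With (π/L)² = 4*π^2 and c = 2/3, the largest admissible constant is α = ((π/L)² + c)/((π/L)² + 1).
Simplifying, α = 2*(1 + 6*π^2)/(3*(1 + 4*π^2)).


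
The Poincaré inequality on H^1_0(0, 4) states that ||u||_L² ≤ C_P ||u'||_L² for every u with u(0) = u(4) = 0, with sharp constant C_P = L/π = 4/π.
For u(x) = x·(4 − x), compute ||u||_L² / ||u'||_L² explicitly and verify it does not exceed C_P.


||u||_L² / ||u'||_L² = 2*sqrt(10)/5 < C_P = 4/π.

u(x) = x·(4 − x), so u'(x) = 4 - 2*x.
u(x) = x·(4 − x) vanishes at x = 0 and x = 4, so u ∈ H^1_0(0, 4). Differentiate via the product rule and integrate the resulting polynomials term by term.
  ∫_0^4 u² dx = ∫_0^4 (x^4 - 8*x^3 + 16*x^2) dx. Term by term:
    ∫_0^4 x^4 dx = 1024/5;  ∫_0^4 -8*x^3 dx = -512;  ∫_0^4 16*x^2 dx = 1024/3.
  Sum: 1024/5 − 512 + 1024/3 = 512/15.
  ∫_0^4 (u')² dx = ∫_0^4 (4*x^2 - 16*x + 16) dx. Term by term:
    ∫_0^4 4*x^2 dx = 256/3;  ∫_0^4 -16*x dx = -128;  ∫_0^4 16 dx = 64.
  Sum: 256/3 − 128 + 64 = 64/3.
∫_0^4 u² dx = 512/15, so ||u||_L² = 16*sqrt(30)/15.
∫_0^4 (u')² dx = 64/3, so ||u'||_L² = 8*sqrt(3)/3.
Ratio ||u||_L² / ||u'||_L² = 2*sqrt(10)/5.
Sharp Poincaré constant on H^1_0(0, 4) is C_P = L/π = 4/π, achieved by sin(π/4·x).
A polynomial bump cannot attain the sharp Poincaré constant (only the first sine eigenfunction does), so the ratio is strictly less than C_P, consistent with ||u||_L² ≤ C_P ||u'||_L².


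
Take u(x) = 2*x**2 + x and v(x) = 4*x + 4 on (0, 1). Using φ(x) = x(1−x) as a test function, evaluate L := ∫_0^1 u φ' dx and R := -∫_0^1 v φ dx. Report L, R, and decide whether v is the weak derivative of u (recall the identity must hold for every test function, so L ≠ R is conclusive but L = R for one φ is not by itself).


LHS = -1/2, RHS = -1. No, v is not the weak derivative of u.

u(x) = 2*x**2 + x, classical derivative u'(x) = 4*x + 1.
φ(x) = x(1−x), so φ'(x) = 1 - 2*x.
Note φ(0) = φ(1) = 0, so the boundary term u·φ vanishes.
LHS = ∫_0^1 u(x) φ'(x) dx = ∫_0^1 (-4*x^3 + x) dx. Term by term:
  ∫_0^1 -4*x^3 dx = -1;  ∫_0^1 x dx = 1/2.
Sum: -1 + 1/2 = -1/2.
So LHS = -1/2.
∫_0^1 v(x) φ(x) dx = ∫_0^1 (-4*x^3 + 4*x) dx. Term by term:
  ∫_0^1 -4*x^3 dx = -1;  ∫_0^1 4*x dx = 2.
Sum: -1 + 2 = 1.
So RHS = -∫_0^1 v(x) φ(x) dx = -1.
LHS − RHS = 1/2 ≠ 0, so the identity fails.
(For a valid weak derivative the identity must hold for EVERY test function, in particular this one. The failure shows v is NOT the weak derivative of u.)
Correct weak derivative would be u'(x) = 4*x + 1.


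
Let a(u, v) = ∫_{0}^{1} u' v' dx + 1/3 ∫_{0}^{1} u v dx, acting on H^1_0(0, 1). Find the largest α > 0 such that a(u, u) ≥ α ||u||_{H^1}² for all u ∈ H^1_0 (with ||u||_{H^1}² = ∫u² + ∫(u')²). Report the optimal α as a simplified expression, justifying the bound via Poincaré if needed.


α = (1/3 + π^2)/(1 + π^2)

Coercivity of a(·,·) on H^1_0(0, 1) means a(u, u) ≥ α ||u||_{H^1}² for every u ∈ H^1_0.
The interval has length L = 1, and Poincaré/coercivity depend only on L. Here a(u, u) = ∫(u')² + (1/3)·∫u².
Here 0 < c = 1/3 < 1. The condition a(u,u) ≥ α||u||_{H^1}² reads (1−α)∫(u')² ≥ (α−c)∫u². Any admissible α is ≤ 1 (rapidly oscillating u have ∫u²/∫(u')² → 0), and α = 1 would force 0 ≥ (1−c)∫u², impossible since c < 1; so 1−α > 0. By the sharp Poincaré inequality on H^1_0 of an interval of length L, ∫(u')² ≥ (π/L)²∫u² with equality for the first sine mode sin(π(x−x₀)/L) (x₀ the left endpoint), so the inequality holds for all u iff (1−α)(π/L)² ≥ α − c, i.e. α ≤ ((π/L)² + c)/((π/L)² + 1) = (1 + c(L/π)²)/(1 + (L/π)²). With (π/L)² = π^2 and c = 1/3, the largest admissible constant is α = ((π/L)² + c)/((π/L)² + 1).
Simplifying, α = (1/3 + π^2)/(1 + π^2).


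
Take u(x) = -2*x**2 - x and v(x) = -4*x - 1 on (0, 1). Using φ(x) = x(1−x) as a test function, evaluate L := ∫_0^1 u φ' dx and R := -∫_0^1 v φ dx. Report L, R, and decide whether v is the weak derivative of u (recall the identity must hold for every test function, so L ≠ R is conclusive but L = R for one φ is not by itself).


LHS = 1/2, RHS = 1/2. Yes, v = u' weakly.

u(x) = -2*x**2 - x, classical derivative u'(x) = -4*x - 1.
φ(x) = x(1−x), so φ'(x) = 1 - 2*x.
Note φ(0) = φ(1) = 0, so the boundary term u·φ vanishes.
LHS = ∫_0^1 u(x) φ'(x) dx = ∫_0^1 (4*x^3 - x) dx. Term by term:
  ∫_0^1 4*x^3 dx = 1;  ∫_0^1 -x dx = -1/2.
Sum: 1 − 1/2 = 1/2.
So LHS = 1/2.
∫_0^1 v(x) φ(x) dx = ∫_0^1 (4*x^3 - 3*x^2 - x) dx. Term by term:
  ∫_0^1 4*x^3 dx = 1;  ∫_0^1 -3*x^2 dx = -1;  ∫_0^1 -x dx = -1/2.
Sum: 1 − 1 − 1/2 = -1/2.
So RHS = -∫_0^1 v(x) φ(x) dx = 1/2.
LHS = RHS, so the identity holds for this test φ.
Moreover u is smooth here and v(x) = u'(x) = -4*x - 1 pointwise, so the identity holds for every test function. Hence v is the weak derivative of u.


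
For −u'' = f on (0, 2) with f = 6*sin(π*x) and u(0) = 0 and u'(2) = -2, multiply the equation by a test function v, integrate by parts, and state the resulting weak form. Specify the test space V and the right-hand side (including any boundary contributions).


V = {v ∈ H^1(0, 2) : v(0) = 0} (test functions vanish at x = 0 where u is specified); weak form: ∫_0^2 u'v' dx = ∫_0^2 (6*sin(π*x)) v dx − 2·v(2) for all v ∈ V.

Multiply both sides by a test function v and integrate from 0 to 2:
  ∫_0^2 −u''(x) v(x) dx = ∫_0^2 f(x) v(x) dx.
Integrate the LHS by parts once:
  ∫_0^2 −u'' v dx = −[u'(x) v(x)]_0^2 + ∫_0^2 u'(x) v'(x) dx.
Thus ∫_0^2 u'(x) v'(x) dx = ∫_0^2 f(x) v(x) dx + [u'(x) v(x)]_0^2.
Choose V so that boundary terms are either known or forced to vanish.
Mixed BC: u(0) = 0 (Dirichlet) and u'(2) = -2 (Neumann). Define V = {v ∈ H^1(0, 2) : v(0) = 0}. Then [u' v]_0^2 = u'(2)·v(2) − u'(0)·0 = − 2·v(2).
Weak formulation: find u (satisfying any essential BC) such that ∫_0^2 u'(x) v'(x) dx = ∫_0^2 f v dx − 2·v(2) for all v ∈ V (Dirichlet at 0 absorbed into V; Neumann datum at x = 2 contributes the boundary term).
Substituting f(x) = 6*sin(π*x), the right-hand side is ∫_0^2 (6*sin(π*x)) v dx − 2·v(2).


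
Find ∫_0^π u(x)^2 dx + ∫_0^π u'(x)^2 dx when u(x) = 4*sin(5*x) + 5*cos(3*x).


||u||_{H^1(0,π)}^2 = 333*π

u'(x) = -15*sin(3*x) + 20*cos(5*x).
Expand u² and (u')² and integrate term by term on (0, π), using: for integers n ≥ 1, ∫_0^π sin²(nx) dx = ∫_0^π cos²(nx) dx = π/2; for n ≠ n', ∫_0^π sin(nx)sin(n'x) dx = ∫_0^π cos(nx)cos(n'x) dx = 0; and by product-to-sum, ∫_0^π sin(nx)cos(n'x) dx = ½∫_0^π [sin((n+n')x) + sin((n−n')x)] dx, which is 0 when n+n' is even and 2n/(n²−n'²) when n+n' is odd (it need not vanish on (0, π)).
  u² squared terms: (4)²·∫sin(5x)² dx = 16·π/2 = 8*π;  (5)²·∫cos(3x)² dx = 25·π/2 = 25*π/2.
  u² cross terms: 2·(4)·(5)·∫sin(5x)·cos(3x) dx = 40·(0) = 0.
  So ∫_0^π u² dx = 8*π + 25*π/2 + 0 = 41*π/2.
  (u')² squared terms: (-15)²·∫sin(3x)² dx = 225·π/2 = 225*π/2;  (20)²·∫cos(5x)² dx = 400·π/2 = 200*π.
  (u')² cross terms: 2·(-15)·(20)·∫sin(3x)·cos(5x) dx = -600·(0) = 0.
  So ∫_0^π (u')² dx = 225*π/2 + 200*π + 0 = 625*π/2.
||u||_{H^1}^2 = (41*π/2) + (625*π/2) = 333*π.


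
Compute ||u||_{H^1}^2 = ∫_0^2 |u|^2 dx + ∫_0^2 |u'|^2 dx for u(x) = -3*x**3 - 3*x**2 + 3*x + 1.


||u||_{H^1}^2 = 37568/35

The H^1 norm (squared) on an interval (0, L) is
  ||u||_{H^1}^2 = ∫_0^L u(x)^2 dx + ∫_0^L u'(x)^2 dx.
Compute u'(x) = -9*x**2 - 6*x + 3.
Then u(x)^2 = 9*x**6 + 18*x**5 - 9*x**4 - 24*x**3 + 3*x**2 + 6*x + 1 and u'(x)^2 = 81*x**4 + 108*x**3 - 18*x**2 - 36*x + 9.
Integrate each monomial from 0 to 2 using ∫_0^2 c·x^n dx = c·2^(n+1)/(n+1):
  ∫_0^2 u(x)^2 dx = ∫_0^2 (9*x^6 + 18*x^5 - 9*x^4 - 24*x^3 + 3*x^2 + 6*x + 1) dx. Term by term:
    ∫_0^2 9*x^6 dx = 1152/7;  ∫_0^2 18*x^5 dx = 192;  ∫_0^2 -9*x^4 dx = -288/5;
    ∫_0^2 -24*x^3 dx = -96;  ∫_0^2 3*x^2 dx = 8;  ∫_0^2 6*x dx = 12;
    ∫_0^2 1 dx = 2.
  Sum: 1152/7 + 192 − 288/5 − 96 + 8 + 12 + 2 = 7874/35.
  ∫_0^2 u'(x)^2 dx = ∫_0^2 (81*x^4 + 108*x^3 - 18*x^2 - 36*x + 9) dx. Term by term:
    ∫_0^2 81*x^4 dx = 2592/5;  ∫_0^2 108*x^3 dx = 432;  ∫_0^2 -18*x^2 dx = -48;
    ∫_0^2 -36*x dx = -72;  ∫_0^2 9 dx = 18.
  Sum: 2592/5 + 432 − 48 − 72 + 18 = 4242/5.
Adding: ||u||_{H^1}^2 = 7874/35 + 4242/5 = 37568/35.


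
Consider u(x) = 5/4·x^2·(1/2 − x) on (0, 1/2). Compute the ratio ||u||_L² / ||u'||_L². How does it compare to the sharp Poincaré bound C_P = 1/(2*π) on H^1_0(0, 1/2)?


||u||_L² / ||u'||_L² = sqrt(14)/28 < C_P = 1/(2*π).

u(x) = 5/4·x^2·(1/2 − x), so u'(x) = 5*x*(1 - 3*x)/4.
u(x) = 5/4·x^2·(1/2 − x) vanishes at x = 0 and x = 1/2, so u ∈ H^1_0(0, 1/2). Differentiate via the product rule and integrate the resulting polynomials term by term.
  ∫_0^1/2 u² dx = ∫_0^1/2 (25*x^6/16 - 25*x^5/16 + 25*x^4/64) dx. Term by term:
    ∫_0^1/2 25*x^6/16 dx = 25/14336;  ∫_0^1/2 -25*x^5/16 dx = -25/6144;  ∫_0^1/2 25*x^4/64 dx = 5/2048.
  Sum: 25/14336 − 25/6144 + 5/2048 = 5/43008.
  ∫_0^1/2 (u')² dx = ∫_0^1/2 (225*x^4/16 - 75*x^3/8 + 25*x^2/16) dx. Term by term:
    ∫_0^1/2 225*x^4/16 dx = 45/512;  ∫_0^1/2 -75*x^3/8 dx = -75/512;  ∫_0^1/2 25*x^2/16 dx = 25/384.
  Sum: 45/512 − 75/512 + 25/384 = 5/768.
∫_0^1/2 u² dx = 5/43008, so ||u||_L² = sqrt(210)/1344.
∫_0^1/2 (u')² dx = 5/768, so ||u'||_L² = sqrt(15)/48.
Ratio ||u||_L² / ||u'||_L² = sqrt(14)/28.
Sharp Poincaré constant on H^1_0(0, 1/2) is C_P = L/π = 1/(2*π), achieved by sin(2*π·x).
A polynomial bump cannot attain the sharp Poincaré constant (only the first sine eigenfunction does), so the ratio is strictly less than C_P, consistent with ||u||_L² ≤ C_P ||u'||_L².


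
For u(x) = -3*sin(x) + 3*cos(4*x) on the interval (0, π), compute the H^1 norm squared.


||u||_{H^1(0,π)}^2 = 204/5 + 171*π/2

u'(x) = -12*sin(4*x) - 3*cos(x).
Expand u² and (u')² and integrate term by term on (0, π), using: for integers n ≥ 1, ∫_0^π sin²(nx) dx = ∫_0^π cos²(nx) dx = π/2; for n ≠ n', ∫_0^π sin(nx)sin(n'x) dx = ∫_0^π cos(nx)cos(n'x) dx = 0; and by product-to-sum, ∫_0^π sin(nx)cos(n'x) dx = ½∫_0^π [sin((n+n')x) + sin((n−n')x)] dx, which is 0 when n+n' is even and 2n/(n²−n'²) when n+n' is odd (it need not vanish on (0, π)).
  u² squared terms: (-3)²·∫sin(x)² dx = 9·π/2 = 9*π/2;  (3)²·∫cos(4x)² dx = 9·π/2 = 9*π/2.
  u² cross terms: 2·(-3)·(3)·∫sin(x)·cos(4x) dx = -18·(-2/15) = 12/5.
  So ∫_0^π u² dx = 9*π/2 + 9*π/2 + 12/5 = 12/5 + 9*π.
  (u')² squared terms: (-12)²·∫sin(4x)² dx = 144·π/2 = 72*π;  (-3)²·∫cos(x)² dx = 9·π/2 = 9*π/2.
  (u')² cross terms: 2·(-12)·(-3)·∫sin(4x)·cos(x) dx = 72·(8/15) = 192/5.
  So ∫_0^π (u')² dx = 72*π + 9*π/2 + 192/5 = 192/5 + 153*π/2.
||u||_{H^1}^2 = (12/5 + 9*π) + (192/5 + 153*π/2) = 204/5 + 171*π/2.


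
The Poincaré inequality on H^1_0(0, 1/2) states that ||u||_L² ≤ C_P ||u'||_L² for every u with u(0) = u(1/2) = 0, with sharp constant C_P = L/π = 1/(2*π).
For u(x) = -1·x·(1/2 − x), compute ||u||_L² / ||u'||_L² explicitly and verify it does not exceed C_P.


||u||_L² / ||u'||_L² = sqrt(10)/20 < C_P = 1/(2*π).

u(x) = -1·x·(1/2 − x), so u'(x) = 2*x - 1/2.
u(x) = -1·x·(1/2 − x) vanishes at x = 0 and x = 1/2, so u ∈ H^1_0(0, 1/2). Differentiate via the product rule and integrate the resulting polynomials term by term.
  ∫_0^1/2 u² dx = ∫_0^1/2 (x^4 - x^3 + x^2/4) dx. Term by term:
    ∫_0^1/2 x^4 dx = 1/160;  ∫_0^1/2 -x^3 dx = -1/64;  ∫_0^1/2 x^2/4 dx = 1/96.
  Sum: 1/160 − 1/64 + 1/96 = 1/960.
  ∫_0^1/2 (u')² dx = ∫_0^1/2 (4*x^2 - 2*x + 1/4) dx. Term by term:
    ∫_0^1/2 4*x^2 dx = 1/6;  ∫_0^1/2 -2*x dx = -1/4;  ∫_0^1/2 1/4 dx = 1/8.
  Sum: 1/6 − 1/4 + 1/8 = 1/24.
∫_0^1/2 u² dx = 1/960, so ||u||_L² = sqrt(15)/120.
∫_0^1/2 (u')² dx = 1/24, so ||u'||_L² = sqrt(6)/12.
Ratio ||u||_L² / ||u'||_L² = sqrt(10)/20.
Sharp Poincaré constant on H^1_0(0, 1/2) is C_P = L/π = 1/(2*π), achieved by sin(2*π·x).
A polynomial bump cannot attain the sharp Poincaré constant (only the first sine eigenfunction does), so the ratio is strictly less than C_P, consistent with ||u||_L² ≤ C_P ||u'||_L².


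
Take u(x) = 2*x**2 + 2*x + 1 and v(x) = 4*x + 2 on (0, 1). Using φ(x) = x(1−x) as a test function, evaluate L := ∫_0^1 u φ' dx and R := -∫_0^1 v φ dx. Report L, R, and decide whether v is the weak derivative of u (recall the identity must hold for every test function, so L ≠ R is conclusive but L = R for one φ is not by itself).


LHS = -2/3, RHS = -2/3. Yes, v = u' weakly.

u(x) = 2*x**2 + 2*x + 1, classical derivative u'(x) = 4*x + 2.
φ(x) = x(1−x), so φ'(x) = 1 - 2*x.
Note φ(0) = φ(1) = 0, so the boundary term u·φ vanishes.
LHS = ∫_0^1 u(x) φ'(x) dx = ∫_0^1 (-4*x^3 - 2*x^2 + 1) dx. Term by term:
  ∫_0^1 -4*x^3 dx = -1;  ∫_0^1 -2*x^2 dx = -2/3;  ∫_0^1 1 dx = 1.
Sum: -1 − 2/3 + 1 = -2/3.
So LHS = -2/3.
∫_0^1 v(x) φ(x) dx = ∫_0^1 (-4*x^3 + 2*x^2 + 2*x) dx. Term by term:
  ∫_0^1 -4*x^3 dx = -1;  ∫_0^1 2*x^2 dx = 2/3;  ∫_0^1 2*x dx = 1.
Sum: -1 + 2/3 + 1 = 2/3.
So RHS = -∫_0^1 v(x) φ(x) dx = -2/3.
LHS = RHS, so the identity holds for this test φ.
Moreover u is smooth here and v(x) = u'(x) = 4*x + 2 pointwise, so the identity holds for every test function. Hence v is the weak derivative of u.


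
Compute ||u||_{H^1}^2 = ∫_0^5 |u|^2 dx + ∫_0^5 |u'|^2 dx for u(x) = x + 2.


||u||_{H^1}^2 = 350/3

The H^1 norm (squared) on an interval (0, L) is
  ||u||_{H^1}^2 = ∫_0^L u(x)^2 dx + ∫_0^L u'(x)^2 dx.
Compute u'(x) = 1.
Then u(x)^2 = x**2 + 4*x + 4 and u'(x)^2 = 1.
Integrate each monomial from 0 to 5 using ∫_0^5 c·x^n dx = c·5^(n+1)/(n+1):
  ∫_0^5 u(x)^2 dx = ∫_0^5 (x^2 + 4*x + 4) dx. Term by term:
    ∫_0^5 x^2 dx = 125/3;  ∫_0^5 4*x dx = 50;  ∫_0^5 4 dx = 20.
  Sum: 125/3 + 50 + 20 = 335/3.
  ∫_0^5 u'(x)^2 dx = ∫_0^5 (1) dx. Term by term:
    ∫_0^5 1 dx = 5.
Adding: ||u||_{H^1}^2 = 335/3 + 5 = 350/3.


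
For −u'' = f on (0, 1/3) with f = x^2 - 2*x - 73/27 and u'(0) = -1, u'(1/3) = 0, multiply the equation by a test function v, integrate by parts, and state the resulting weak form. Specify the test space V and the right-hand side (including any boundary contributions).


V = H^1(0, 1/3) (v unrestricted at boundary; u is determined up to an additive constant); weak form: ∫_0^1/3 u'v' dx = ∫_0^1/3 (x^2 - 2*x - 73/27) v dx + v(0) for all v ∈ V.

Multiply both sides by a test function v and integrate from 0 to 1/3:
  ∫_0^1/3 −u''(x) v(x) dx = ∫_0^1/3 f(x) v(x) dx.
Integrate the LHS by parts once:
  ∫_0^1/3 −u'' v dx = −[u'(x) v(x)]_0^1/3 + ∫_0^1/3 u'(x) v'(x) dx.
Thus ∫_0^1/3 u'(x) v'(x) dx = ∫_0^1/3 f(x) v(x) dx + [u'(x) v(x)]_0^1/3.
Choose V so that boundary terms are either known or forced to vanish.
u has inhomogeneous Neumann u'(0) = -1, u'(1/3) = 0. [u' v]_0^1/3 = (0)·v(1/3) − (-1)·v(0) = v(0). Take V = H^1(0, 1/3); boundary term becomes part of RHS.
Weak formulation: find u (satisfying any essential BC) such that ∫_0^1/3 u'(x) v'(x) dx = ∫_0^1/3 f v dx + v(0) for all v ∈ V (Neumann data are natural BCs: they enter the RHS as boundary terms).
Substituting f(x) = x^2 - 2*x - 73/27, the right-hand side is ∫_0^1/3 (x^2 - 2*x - 73/27) v dx + v(0).
Compatibility check (pure Neumann): taking v ≡ 1 ∈ V gives 0 = ∫_0^1/3 f dx + (0) − (-1), i.e. ∫_0^1/3 f dx must equal u'(0) − u'(1/3) = -1. Indeed ∫_0^1/3 (x^2 - 2*x - 73/27) dx = -1, so the data are compatible. The solution is then unique only up to an additive constant (fix it e.g. by requiring ∫_0^1/3 u dx = 0).
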